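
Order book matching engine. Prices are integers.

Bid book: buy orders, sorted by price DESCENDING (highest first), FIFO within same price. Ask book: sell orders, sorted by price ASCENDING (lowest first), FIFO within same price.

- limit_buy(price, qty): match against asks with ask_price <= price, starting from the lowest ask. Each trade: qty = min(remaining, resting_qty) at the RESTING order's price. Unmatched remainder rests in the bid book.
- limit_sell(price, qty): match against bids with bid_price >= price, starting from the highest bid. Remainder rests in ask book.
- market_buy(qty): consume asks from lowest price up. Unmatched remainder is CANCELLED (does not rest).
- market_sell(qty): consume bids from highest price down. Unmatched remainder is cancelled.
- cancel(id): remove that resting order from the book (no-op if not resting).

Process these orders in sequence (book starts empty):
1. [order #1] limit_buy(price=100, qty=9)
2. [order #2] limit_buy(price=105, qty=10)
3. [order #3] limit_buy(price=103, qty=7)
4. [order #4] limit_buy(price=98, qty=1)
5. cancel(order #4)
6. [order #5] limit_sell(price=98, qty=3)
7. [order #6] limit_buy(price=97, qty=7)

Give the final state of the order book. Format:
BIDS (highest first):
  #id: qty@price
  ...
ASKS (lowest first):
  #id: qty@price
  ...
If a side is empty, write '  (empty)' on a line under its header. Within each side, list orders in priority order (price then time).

Answer: BIDS (highest first):
  #2: 7@105
  #3: 7@103
  #1: 9@100
  #6: 7@97
ASKS (lowest first):
  (empty)

Derivation:
After op 1 [order #1] limit_buy(price=100, qty=9): fills=none; bids=[#1:9@100] asks=[-]
After op 2 [order #2] limit_buy(price=105, qty=10): fills=none; bids=[#2:10@105 #1:9@100] asks=[-]
After op 3 [order #3] limit_buy(price=103, qty=7): fills=none; bids=[#2:10@105 #3:7@103 #1:9@100] asks=[-]
After op 4 [order #4] limit_buy(price=98, qty=1): fills=none; bids=[#2:10@105 #3:7@103 #1:9@100 #4:1@98] asks=[-]
After op 5 cancel(order #4): fills=none; bids=[#2:10@105 #3:7@103 #1:9@100] asks=[-]
After op 6 [order #5] limit_sell(price=98, qty=3): fills=#2x#5:3@105; bids=[#2:7@105 #3:7@103 #1:9@100] asks=[-]
After op 7 [order #6] limit_buy(price=97, qty=7): fills=none; bids=[#2:7@105 #3:7@103 #1:9@100 #6:7@97] asks=[-]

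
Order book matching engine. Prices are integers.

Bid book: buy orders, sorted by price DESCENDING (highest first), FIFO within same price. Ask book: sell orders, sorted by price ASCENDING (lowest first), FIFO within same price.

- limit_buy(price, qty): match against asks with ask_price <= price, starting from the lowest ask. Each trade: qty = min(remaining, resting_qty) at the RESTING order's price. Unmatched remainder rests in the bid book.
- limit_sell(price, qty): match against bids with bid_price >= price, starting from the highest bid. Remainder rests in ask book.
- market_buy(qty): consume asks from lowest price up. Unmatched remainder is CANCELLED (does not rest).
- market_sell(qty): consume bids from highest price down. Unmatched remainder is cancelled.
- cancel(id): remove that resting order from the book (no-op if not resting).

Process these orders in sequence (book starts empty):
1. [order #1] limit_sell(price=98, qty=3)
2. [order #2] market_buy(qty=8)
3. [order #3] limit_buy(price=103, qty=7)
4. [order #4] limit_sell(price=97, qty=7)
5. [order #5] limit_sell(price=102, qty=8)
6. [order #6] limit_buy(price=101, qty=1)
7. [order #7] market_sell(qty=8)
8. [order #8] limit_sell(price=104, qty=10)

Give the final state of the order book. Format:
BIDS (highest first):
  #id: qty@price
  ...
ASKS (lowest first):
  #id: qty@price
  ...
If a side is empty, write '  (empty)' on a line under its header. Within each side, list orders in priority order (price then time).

After op 1 [order #1] limit_sell(price=98, qty=3): fills=none; bids=[-] asks=[#1:3@98]
After op 2 [order #2] market_buy(qty=8): fills=#2x#1:3@98; bids=[-] asks=[-]
After op 3 [order #3] limit_buy(price=103, qty=7): fills=none; bids=[#3:7@103] asks=[-]
After op 4 [order #4] limit_sell(price=97, qty=7): fills=#3x#4:7@103; bids=[-] asks=[-]
After op 5 [order #5] limit_sell(price=102, qty=8): fills=none; bids=[-] asks=[#5:8@102]
After op 6 [order #6] limit_buy(price=101, qty=1): fills=none; bids=[#6:1@101] asks=[#5:8@102]
After op 7 [order #7] market_sell(qty=8): fills=#6x#7:1@101; bids=[-] asks=[#5:8@102]
After op 8 [order #8] limit_sell(price=104, qty=10): fills=none; bids=[-] asks=[#5:8@102 #8:10@104]

Answer: BIDS (highest first):
  (empty)
ASKS (lowest first):
  #5: 8@102
  #8: 10@104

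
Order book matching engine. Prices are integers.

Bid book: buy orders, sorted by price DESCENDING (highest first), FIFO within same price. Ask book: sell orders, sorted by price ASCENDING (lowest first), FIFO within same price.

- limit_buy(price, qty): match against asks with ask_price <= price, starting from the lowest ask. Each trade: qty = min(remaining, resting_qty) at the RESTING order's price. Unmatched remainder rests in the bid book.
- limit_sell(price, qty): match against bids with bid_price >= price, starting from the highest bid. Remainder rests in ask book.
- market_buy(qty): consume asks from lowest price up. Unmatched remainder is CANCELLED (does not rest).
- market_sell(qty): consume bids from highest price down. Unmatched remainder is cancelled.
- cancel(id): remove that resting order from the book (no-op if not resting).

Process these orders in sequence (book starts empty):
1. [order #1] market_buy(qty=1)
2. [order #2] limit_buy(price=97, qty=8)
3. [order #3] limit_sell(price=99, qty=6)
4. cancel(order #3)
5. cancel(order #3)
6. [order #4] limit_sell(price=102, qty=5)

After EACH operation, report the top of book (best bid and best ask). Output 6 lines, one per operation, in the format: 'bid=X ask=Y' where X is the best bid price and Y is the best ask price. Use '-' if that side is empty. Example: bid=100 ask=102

After op 1 [order #1] market_buy(qty=1): fills=none; bids=[-] asks=[-]
After op 2 [order #2] limit_buy(price=97, qty=8): fills=none; bids=[#2:8@97] asks=[-]
After op 3 [order #3] limit_sell(price=99, qty=6): fills=none; bids=[#2:8@97] asks=[#3:6@99]
After op 4 cancel(order #3): fills=none; bids=[#2:8@97] asks=[-]
After op 5 cancel(order #3): fills=none; bids=[#2:8@97] asks=[-]
After op 6 [order #4] limit_sell(price=102, qty=5): fills=none; bids=[#2:8@97] asks=[#4:5@102]

Answer: bid=- ask=-
bid=97 ask=-
bid=97 ask=99
bid=97 ask=-
bid=97 ask=-
bid=97 ask=102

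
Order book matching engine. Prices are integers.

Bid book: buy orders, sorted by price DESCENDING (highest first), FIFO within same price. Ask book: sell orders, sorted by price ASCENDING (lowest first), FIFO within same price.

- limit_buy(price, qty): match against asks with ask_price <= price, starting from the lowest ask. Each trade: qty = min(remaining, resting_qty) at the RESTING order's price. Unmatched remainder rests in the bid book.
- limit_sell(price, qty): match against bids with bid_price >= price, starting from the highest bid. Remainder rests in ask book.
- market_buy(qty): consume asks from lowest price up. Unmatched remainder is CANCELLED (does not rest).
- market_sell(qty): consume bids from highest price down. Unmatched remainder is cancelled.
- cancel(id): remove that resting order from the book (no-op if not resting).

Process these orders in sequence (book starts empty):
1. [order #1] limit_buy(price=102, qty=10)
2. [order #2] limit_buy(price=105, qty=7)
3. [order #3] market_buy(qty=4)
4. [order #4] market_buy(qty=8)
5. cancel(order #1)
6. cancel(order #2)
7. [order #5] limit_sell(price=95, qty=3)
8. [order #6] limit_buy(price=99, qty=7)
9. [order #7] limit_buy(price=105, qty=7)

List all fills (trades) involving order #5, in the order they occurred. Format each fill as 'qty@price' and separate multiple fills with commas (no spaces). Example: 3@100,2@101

After op 1 [order #1] limit_buy(price=102, qty=10): fills=none; bids=[#1:10@102] asks=[-]
After op 2 [order #2] limit_buy(price=105, qty=7): fills=none; bids=[#2:7@105 #1:10@102] asks=[-]
After op 3 [order #3] market_buy(qty=4): fills=none; bids=[#2:7@105 #1:10@102] asks=[-]
After op 4 [order #4] market_buy(qty=8): fills=none; bids=[#2:7@105 #1:10@102] asks=[-]
After op 5 cancel(order #1): fills=none; bids=[#2:7@105] asks=[-]
After op 6 cancel(order #2): fills=none; bids=[-] asks=[-]
After op 7 [order #5] limit_sell(price=95, qty=3): fills=none; bids=[-] asks=[#5:3@95]
After op 8 [order #6] limit_buy(price=99, qty=7): fills=#6x#5:3@95; bids=[#6:4@99] asks=[-]
After op 9 [order #7] limit_buy(price=105, qty=7): fills=none; bids=[#7:7@105 #6:4@99] asks=[-]

Answer: 3@95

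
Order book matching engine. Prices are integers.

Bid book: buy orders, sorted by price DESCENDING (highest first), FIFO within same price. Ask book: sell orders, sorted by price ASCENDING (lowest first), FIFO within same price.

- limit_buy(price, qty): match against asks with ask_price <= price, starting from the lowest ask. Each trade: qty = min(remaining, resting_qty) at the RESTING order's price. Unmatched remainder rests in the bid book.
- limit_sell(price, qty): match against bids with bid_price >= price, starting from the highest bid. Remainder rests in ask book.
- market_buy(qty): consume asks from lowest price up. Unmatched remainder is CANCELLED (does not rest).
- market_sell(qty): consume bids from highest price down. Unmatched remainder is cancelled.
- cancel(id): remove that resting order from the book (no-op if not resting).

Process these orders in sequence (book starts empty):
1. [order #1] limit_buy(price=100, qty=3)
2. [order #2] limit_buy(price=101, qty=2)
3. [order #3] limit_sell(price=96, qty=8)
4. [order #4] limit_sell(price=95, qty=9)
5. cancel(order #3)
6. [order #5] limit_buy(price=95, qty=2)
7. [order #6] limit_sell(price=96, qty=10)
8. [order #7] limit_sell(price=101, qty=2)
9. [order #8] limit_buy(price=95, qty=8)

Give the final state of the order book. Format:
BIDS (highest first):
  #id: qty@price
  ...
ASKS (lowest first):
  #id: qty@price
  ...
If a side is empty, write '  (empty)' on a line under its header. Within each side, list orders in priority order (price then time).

After op 1 [order #1] limit_buy(price=100, qty=3): fills=none; bids=[#1:3@100] asks=[-]
After op 2 [order #2] limit_buy(price=101, qty=2): fills=none; bids=[#2:2@101 #1:3@100] asks=[-]
After op 3 [order #3] limit_sell(price=96, qty=8): fills=#2x#3:2@101 #1x#3:3@100; bids=[-] asks=[#3:3@96]
After op 4 [order #4] limit_sell(price=95, qty=9): fills=none; bids=[-] asks=[#4:9@95 #3:3@96]
After op 5 cancel(order #3): fills=none; bids=[-] asks=[#4:9@95]
After op 6 [order #5] limit_buy(price=95, qty=2): fills=#5x#4:2@95; bids=[-] asks=[#4:7@95]
After op 7 [order #6] limit_sell(price=96, qty=10): fills=none; bids=[-] asks=[#4:7@95 #6:10@96]
After op 8 [order #7] limit_sell(price=101, qty=2): fills=none; bids=[-] asks=[#4:7@95 #6:10@96 #7:2@101]
After op 9 [order #8] limit_buy(price=95, qty=8): fills=#8x#4:7@95; bids=[#8:1@95] asks=[#6:10@96 #7:2@101]

Answer: BIDS (highest first):
  #8: 1@95
ASKS (lowest first):
  #6: 10@96
  #7: 2@101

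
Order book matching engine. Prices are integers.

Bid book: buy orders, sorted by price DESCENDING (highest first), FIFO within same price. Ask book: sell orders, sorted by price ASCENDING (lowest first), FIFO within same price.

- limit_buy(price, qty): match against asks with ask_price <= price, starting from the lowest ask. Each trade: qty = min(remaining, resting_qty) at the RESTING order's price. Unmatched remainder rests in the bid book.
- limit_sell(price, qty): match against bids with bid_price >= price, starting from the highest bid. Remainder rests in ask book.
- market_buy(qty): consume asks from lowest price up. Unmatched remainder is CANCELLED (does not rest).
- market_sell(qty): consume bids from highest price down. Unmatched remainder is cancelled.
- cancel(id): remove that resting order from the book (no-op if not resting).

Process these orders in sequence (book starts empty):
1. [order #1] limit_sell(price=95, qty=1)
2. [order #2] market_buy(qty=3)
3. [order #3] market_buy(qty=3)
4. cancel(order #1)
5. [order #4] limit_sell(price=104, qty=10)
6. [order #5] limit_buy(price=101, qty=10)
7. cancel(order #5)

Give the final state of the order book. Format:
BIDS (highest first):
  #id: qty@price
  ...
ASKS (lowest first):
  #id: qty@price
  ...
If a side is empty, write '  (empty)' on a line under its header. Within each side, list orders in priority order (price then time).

After op 1 [order #1] limit_sell(price=95, qty=1): fills=none; bids=[-] asks=[#1:1@95]
After op 2 [order #2] market_buy(qty=3): fills=#2x#1:1@95; bids=[-] asks=[-]
After op 3 [order #3] market_buy(qty=3): fills=none; bids=[-] asks=[-]
After op 4 cancel(order #1): fills=none; bids=[-] asks=[-]
After op 5 [order #4] limit_sell(price=104, qty=10): fills=none; bids=[-] asks=[#4:10@104]
After op 6 [order #5] limit_buy(price=101, qty=10): fills=none; bids=[#5:10@101] asks=[#4:10@104]
After op 7 cancel(order #5): fills=none; bids=[-] asks=[#4:10@104]

Answer: BIDS (highest first):
  (empty)
ASKS (lowest first):
  #4: 10@104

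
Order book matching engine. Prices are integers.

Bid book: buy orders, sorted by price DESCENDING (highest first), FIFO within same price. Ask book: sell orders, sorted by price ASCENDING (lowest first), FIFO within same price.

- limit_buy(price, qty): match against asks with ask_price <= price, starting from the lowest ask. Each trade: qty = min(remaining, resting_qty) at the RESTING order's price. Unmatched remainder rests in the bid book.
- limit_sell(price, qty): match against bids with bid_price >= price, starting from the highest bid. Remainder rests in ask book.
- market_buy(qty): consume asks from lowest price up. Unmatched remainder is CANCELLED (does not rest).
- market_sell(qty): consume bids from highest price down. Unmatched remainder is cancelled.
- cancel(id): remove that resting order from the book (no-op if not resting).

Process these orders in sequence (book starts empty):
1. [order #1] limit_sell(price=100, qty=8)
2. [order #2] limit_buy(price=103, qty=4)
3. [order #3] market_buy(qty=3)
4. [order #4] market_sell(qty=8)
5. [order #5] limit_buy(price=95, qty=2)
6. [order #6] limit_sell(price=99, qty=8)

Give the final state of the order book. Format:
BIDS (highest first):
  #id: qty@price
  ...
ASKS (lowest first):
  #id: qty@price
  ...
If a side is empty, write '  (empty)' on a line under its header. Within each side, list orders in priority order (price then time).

Answer: BIDS (highest first):
  #5: 2@95
ASKS (lowest first):
  #6: 8@99
  #1: 1@100

Derivation:
After op 1 [order #1] limit_sell(price=100, qty=8): fills=none; bids=[-] asks=[#1:8@100]
After op 2 [order #2] limit_buy(price=103, qty=4): fills=#2x#1:4@100; bids=[-] asks=[#1:4@100]
After op 3 [order #3] market_buy(qty=3): fills=#3x#1:3@100; bids=[-] asks=[#1:1@100]
After op 4 [order #4] market_sell(qty=8): fills=none; bids=[-] asks=[#1:1@100]
After op 5 [order #5] limit_buy(price=95, qty=2): fills=none; bids=[#5:2@95] asks=[#1:1@100]
After op 6 [order #6] limit_sell(price=99, qty=8): fills=none; bids=[#5:2@95] asks=[#6:8@99 #1:1@100]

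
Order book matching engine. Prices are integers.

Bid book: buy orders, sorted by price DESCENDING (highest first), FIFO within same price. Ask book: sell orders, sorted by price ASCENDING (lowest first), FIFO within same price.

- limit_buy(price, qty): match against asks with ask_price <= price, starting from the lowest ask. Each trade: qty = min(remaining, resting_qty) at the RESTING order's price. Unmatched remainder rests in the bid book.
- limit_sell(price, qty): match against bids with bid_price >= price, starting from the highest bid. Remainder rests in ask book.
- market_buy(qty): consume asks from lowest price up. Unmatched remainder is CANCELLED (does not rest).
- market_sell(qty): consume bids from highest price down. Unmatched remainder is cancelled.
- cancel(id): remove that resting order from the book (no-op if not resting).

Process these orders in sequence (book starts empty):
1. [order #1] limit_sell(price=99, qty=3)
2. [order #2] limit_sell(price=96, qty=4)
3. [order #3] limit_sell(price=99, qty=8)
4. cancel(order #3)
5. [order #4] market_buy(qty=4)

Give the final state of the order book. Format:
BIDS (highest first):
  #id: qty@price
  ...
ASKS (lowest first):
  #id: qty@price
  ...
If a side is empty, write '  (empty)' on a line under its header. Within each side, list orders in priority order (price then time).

Answer: BIDS (highest first):
  (empty)
ASKS (lowest first):
  #1: 3@99

Derivation:
After op 1 [order #1] limit_sell(price=99, qty=3): fills=none; bids=[-] asks=[#1:3@99]
After op 2 [order #2] limit_sell(price=96, qty=4): fills=none; bids=[-] asks=[#2:4@96 #1:3@99]
After op 3 [order #3] limit_sell(price=99, qty=8): fills=none; bids=[-] asks=[#2:4@96 #1:3@99 #3:8@99]
After op 4 cancel(order #3): fills=none; bids=[-] asks=[#2:4@96 #1:3@99]
After op 5 [order #4] market_buy(qty=4): fills=#4x#2:4@96; bids=[-] asks=[#1:3@99]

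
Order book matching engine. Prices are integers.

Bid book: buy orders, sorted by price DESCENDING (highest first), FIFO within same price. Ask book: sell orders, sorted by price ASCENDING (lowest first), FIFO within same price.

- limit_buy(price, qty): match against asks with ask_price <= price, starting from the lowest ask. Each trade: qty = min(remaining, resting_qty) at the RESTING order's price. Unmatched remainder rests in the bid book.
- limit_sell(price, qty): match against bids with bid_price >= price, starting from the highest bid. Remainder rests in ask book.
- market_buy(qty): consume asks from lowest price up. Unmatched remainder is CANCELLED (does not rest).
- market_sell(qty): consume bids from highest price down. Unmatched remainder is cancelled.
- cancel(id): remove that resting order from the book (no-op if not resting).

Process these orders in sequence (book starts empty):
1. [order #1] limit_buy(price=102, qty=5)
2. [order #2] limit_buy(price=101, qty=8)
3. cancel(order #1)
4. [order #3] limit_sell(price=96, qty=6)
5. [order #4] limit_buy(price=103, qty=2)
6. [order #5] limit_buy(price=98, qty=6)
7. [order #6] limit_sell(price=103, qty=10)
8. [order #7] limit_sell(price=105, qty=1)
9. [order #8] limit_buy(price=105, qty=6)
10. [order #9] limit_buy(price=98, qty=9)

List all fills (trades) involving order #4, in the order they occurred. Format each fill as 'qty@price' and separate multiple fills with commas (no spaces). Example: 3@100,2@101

Answer: 2@103

Derivation:
After op 1 [order #1] limit_buy(price=102, qty=5): fills=none; bids=[#1:5@102] asks=[-]
After op 2 [order #2] limit_buy(price=101, qty=8): fills=none; bids=[#1:5@102 #2:8@101] asks=[-]
After op 3 cancel(order #1): fills=none; bids=[#2:8@101] asks=[-]
After op 4 [order #3] limit_sell(price=96, qty=6): fills=#2x#3:6@101; bids=[#2:2@101] asks=[-]
After op 5 [order #4] limit_buy(price=103, qty=2): fills=none; bids=[#4:2@103 #2:2@101] asks=[-]
After op 6 [order #5] limit_buy(price=98, qty=6): fills=none; bids=[#4:2@103 #2:2@101 #5:6@98] asks=[-]
After op 7 [order #6] limit_sell(price=103, qty=10): fills=#4x#6:2@103; bids=[#2:2@101 #5:6@98] asks=[#6:8@103]
After op 8 [order #7] limit_sell(price=105, qty=1): fills=none; bids=[#2:2@101 #5:6@98] asks=[#6:8@103 #7:1@105]
After op 9 [order #8] limit_buy(price=105, qty=6): fills=#8x#6:6@103; bids=[#2:2@101 #5:6@98] asks=[#6:2@103 #7:1@105]
After op 10 [order #9] limit_buy(price=98, qty=9): fills=none; bids=[#2:2@101 #5:6@98 #9:9@98] asks=[#6:2@103 #7:1@105]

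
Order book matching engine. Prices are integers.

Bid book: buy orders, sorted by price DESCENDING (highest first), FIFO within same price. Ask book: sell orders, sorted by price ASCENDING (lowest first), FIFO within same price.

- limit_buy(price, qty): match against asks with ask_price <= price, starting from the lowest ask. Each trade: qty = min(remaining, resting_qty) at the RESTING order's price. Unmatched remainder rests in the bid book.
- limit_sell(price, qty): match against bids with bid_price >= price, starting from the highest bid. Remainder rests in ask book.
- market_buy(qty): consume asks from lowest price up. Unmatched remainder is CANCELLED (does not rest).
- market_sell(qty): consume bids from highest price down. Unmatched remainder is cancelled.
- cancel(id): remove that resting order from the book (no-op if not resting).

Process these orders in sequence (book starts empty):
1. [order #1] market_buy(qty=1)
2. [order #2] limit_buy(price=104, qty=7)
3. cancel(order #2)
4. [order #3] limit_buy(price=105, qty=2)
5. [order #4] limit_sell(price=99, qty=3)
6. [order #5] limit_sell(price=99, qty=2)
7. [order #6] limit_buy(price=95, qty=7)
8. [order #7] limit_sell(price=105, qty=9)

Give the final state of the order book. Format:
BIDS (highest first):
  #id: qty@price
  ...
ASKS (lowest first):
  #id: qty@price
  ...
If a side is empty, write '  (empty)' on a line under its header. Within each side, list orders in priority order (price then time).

Answer: BIDS (highest first):
  #6: 7@95
ASKS (lowest first):
  #4: 1@99
  #5: 2@99
  #7: 9@105

Derivation:
After op 1 [order #1] market_buy(qty=1): fills=none; bids=[-] asks=[-]
After op 2 [order #2] limit_buy(price=104, qty=7): fills=none; bids=[#2:7@104] asks=[-]
After op 3 cancel(order #2): fills=none; bids=[-] asks=[-]
After op 4 [order #3] limit_buy(price=105, qty=2): fills=none; bids=[#3:2@105] asks=[-]
After op 5 [order #4] limit_sell(price=99, qty=3): fills=#3x#4:2@105; bids=[-] asks=[#4:1@99]
After op 6 [order #5] limit_sell(price=99, qty=2): fills=none; bids=[-] asks=[#4:1@99 #5:2@99]
After op 7 [order #6] limit_buy(price=95, qty=7): fills=none; bids=[#6:7@95] asks=[#4:1@99 #5:2@99]
After op 8 [order #7] limit_sell(price=105, qty=9): fills=none; bids=[#6:7@95] asks=[#4:1@99 #5:2@99 #7:9@105]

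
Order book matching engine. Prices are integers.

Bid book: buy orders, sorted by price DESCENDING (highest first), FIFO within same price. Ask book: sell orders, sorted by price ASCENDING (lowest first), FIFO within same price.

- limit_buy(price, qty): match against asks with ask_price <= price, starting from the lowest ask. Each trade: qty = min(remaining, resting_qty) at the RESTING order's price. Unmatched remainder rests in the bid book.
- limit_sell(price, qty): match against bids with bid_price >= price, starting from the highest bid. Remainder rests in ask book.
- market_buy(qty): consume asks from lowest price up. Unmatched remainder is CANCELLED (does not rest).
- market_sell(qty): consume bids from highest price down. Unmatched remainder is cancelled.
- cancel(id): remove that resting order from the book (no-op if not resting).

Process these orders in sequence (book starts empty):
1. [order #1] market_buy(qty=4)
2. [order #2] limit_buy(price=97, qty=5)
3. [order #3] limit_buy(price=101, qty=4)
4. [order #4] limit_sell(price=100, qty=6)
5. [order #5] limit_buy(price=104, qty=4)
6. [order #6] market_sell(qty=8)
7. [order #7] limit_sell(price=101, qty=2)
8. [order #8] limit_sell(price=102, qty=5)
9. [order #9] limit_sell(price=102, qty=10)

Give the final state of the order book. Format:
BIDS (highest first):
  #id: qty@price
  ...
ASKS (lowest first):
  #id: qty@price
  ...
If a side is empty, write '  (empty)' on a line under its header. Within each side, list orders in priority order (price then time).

Answer: BIDS (highest first):
  (empty)
ASKS (lowest first):
  #7: 2@101
  #8: 5@102
  #9: 10@102

Derivation:
After op 1 [order #1] market_buy(qty=4): fills=none; bids=[-] asks=[-]
After op 2 [order #2] limit_buy(price=97, qty=5): fills=none; bids=[#2:5@97] asks=[-]
After op 3 [order #3] limit_buy(price=101, qty=4): fills=none; bids=[#3:4@101 #2:5@97] asks=[-]
After op 4 [order #4] limit_sell(price=100, qty=6): fills=#3x#4:4@101; bids=[#2:5@97] asks=[#4:2@100]
After op 5 [order #5] limit_buy(price=104, qty=4): fills=#5x#4:2@100; bids=[#5:2@104 #2:5@97] asks=[-]
After op 6 [order #6] market_sell(qty=8): fills=#5x#6:2@104 #2x#6:5@97; bids=[-] asks=[-]
After op 7 [order #7] limit_sell(price=101, qty=2): fills=none; bids=[-] asks=[#7:2@101]
After op 8 [order #8] limit_sell(price=102, qty=5): fills=none; bids=[-] asks=[#7:2@101 #8:5@102]
After op 9 [order #9] limit_sell(price=102, qty=10): fills=none; bids=[-] asks=[#7:2@101 #8:5@102 #9:10@102]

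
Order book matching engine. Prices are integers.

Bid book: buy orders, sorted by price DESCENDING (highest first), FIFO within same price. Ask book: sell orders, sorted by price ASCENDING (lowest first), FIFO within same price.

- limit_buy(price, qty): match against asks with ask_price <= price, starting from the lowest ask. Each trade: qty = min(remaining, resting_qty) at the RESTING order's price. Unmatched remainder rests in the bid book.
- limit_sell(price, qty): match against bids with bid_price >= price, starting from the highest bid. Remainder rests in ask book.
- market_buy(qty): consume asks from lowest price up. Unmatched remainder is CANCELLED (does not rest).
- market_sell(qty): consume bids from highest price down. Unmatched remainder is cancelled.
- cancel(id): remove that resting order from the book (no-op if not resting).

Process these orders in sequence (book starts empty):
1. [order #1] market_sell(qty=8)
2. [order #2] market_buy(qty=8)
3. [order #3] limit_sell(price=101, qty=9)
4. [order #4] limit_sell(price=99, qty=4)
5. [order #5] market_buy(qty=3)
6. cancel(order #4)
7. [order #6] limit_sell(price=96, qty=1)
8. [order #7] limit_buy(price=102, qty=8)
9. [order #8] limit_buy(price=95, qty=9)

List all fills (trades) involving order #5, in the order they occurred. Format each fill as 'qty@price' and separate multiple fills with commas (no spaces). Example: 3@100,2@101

Answer: 3@99

Derivation:
After op 1 [order #1] market_sell(qty=8): fills=none; bids=[-] asks=[-]
After op 2 [order #2] market_buy(qty=8): fills=none; bids=[-] asks=[-]
After op 3 [order #3] limit_sell(price=101, qty=9): fills=none; bids=[-] asks=[#3:9@101]
After op 4 [order #4] limit_sell(price=99, qty=4): fills=none; bids=[-] asks=[#4:4@99 #3:9@101]
After op 5 [order #5] market_buy(qty=3): fills=#5x#4:3@99; bids=[-] asks=[#4:1@99 #3:9@101]
After op 6 cancel(order #4): fills=none; bids=[-] asks=[#3:9@101]
After op 7 [order #6] limit_sell(price=96, qty=1): fills=none; bids=[-] asks=[#6:1@96 #3:9@101]
After op 8 [order #7] limit_buy(price=102, qty=8): fills=#7x#6:1@96 #7x#3:7@101; bids=[-] asks=[#3:2@101]
After op 9 [order #8] limit_buy(price=95, qty=9): fills=none; bids=[#8:9@95] asks=[#3:2@101]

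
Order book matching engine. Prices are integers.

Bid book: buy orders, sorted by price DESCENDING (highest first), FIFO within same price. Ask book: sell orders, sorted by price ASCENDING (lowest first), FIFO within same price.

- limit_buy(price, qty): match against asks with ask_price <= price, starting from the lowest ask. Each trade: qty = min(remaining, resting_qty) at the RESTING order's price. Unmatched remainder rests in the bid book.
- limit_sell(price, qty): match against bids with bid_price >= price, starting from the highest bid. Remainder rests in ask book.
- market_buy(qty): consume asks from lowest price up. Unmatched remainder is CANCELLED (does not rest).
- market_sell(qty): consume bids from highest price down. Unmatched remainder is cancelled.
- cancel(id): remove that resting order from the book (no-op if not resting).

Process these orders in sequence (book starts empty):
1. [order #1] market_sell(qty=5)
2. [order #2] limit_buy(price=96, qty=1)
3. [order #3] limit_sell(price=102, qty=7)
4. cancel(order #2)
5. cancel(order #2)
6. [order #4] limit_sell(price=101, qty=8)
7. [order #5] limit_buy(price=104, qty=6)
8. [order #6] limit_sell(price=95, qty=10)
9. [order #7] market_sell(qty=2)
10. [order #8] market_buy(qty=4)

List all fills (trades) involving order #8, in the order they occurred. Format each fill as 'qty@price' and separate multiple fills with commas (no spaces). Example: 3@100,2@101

Answer: 4@95

Derivation:
After op 1 [order #1] market_sell(qty=5): fills=none; bids=[-] asks=[-]
After op 2 [order #2] limit_buy(price=96, qty=1): fills=none; bids=[#2:1@96] asks=[-]
After op 3 [order #3] limit_sell(price=102, qty=7): fills=none; bids=[#2:1@96] asks=[#3:7@102]
After op 4 cancel(order #2): fills=none; bids=[-] asks=[#3:7@102]
After op 5 cancel(order #2): fills=none; bids=[-] asks=[#3:7@102]
After op 6 [order #4] limit_sell(price=101, qty=8): fills=none; bids=[-] asks=[#4:8@101 #3:7@102]
After op 7 [order #5] limit_buy(price=104, qty=6): fills=#5x#4:6@101; bids=[-] asks=[#4:2@101 #3:7@102]
After op 8 [order #6] limit_sell(price=95, qty=10): fills=none; bids=[-] asks=[#6:10@95 #4:2@101 #3:7@102]
After op 9 [order #7] market_sell(qty=2): fills=none; bids=[-] asks=[#6:10@95 #4:2@101 #3:7@102]
After op 10 [order #8] market_buy(qty=4): fills=#8x#6:4@95; bids=[-] asks=[#6:6@95 #4:2@101 #3:7@102]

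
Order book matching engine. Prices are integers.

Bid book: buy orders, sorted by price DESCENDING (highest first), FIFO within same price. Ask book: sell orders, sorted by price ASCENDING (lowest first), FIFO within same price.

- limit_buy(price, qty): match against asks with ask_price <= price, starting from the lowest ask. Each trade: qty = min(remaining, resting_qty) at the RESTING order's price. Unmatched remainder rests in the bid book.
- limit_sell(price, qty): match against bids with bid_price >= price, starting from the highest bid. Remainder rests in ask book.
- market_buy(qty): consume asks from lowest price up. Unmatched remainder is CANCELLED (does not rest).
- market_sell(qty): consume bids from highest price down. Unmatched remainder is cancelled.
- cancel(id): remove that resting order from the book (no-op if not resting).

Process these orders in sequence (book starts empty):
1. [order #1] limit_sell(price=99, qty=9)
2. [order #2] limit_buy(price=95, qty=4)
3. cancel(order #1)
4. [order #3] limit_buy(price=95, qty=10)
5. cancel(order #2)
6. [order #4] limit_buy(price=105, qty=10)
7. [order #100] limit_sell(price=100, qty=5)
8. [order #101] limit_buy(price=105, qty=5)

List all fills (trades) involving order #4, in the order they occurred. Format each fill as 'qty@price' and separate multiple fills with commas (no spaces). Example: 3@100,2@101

After op 1 [order #1] limit_sell(price=99, qty=9): fills=none; bids=[-] asks=[#1:9@99]
After op 2 [order #2] limit_buy(price=95, qty=4): fills=none; bids=[#2:4@95] asks=[#1:9@99]
After op 3 cancel(order #1): fills=none; bids=[#2:4@95] asks=[-]
After op 4 [order #3] limit_buy(price=95, qty=10): fills=none; bids=[#2:4@95 #3:10@95] asks=[-]
After op 5 cancel(order #2): fills=none; bids=[#3:10@95] asks=[-]
After op 6 [order #4] limit_buy(price=105, qty=10): fills=none; bids=[#4:10@105 #3:10@95] asks=[-]
After op 7 [order #100] limit_sell(price=100, qty=5): fills=#4x#100:5@105; bids=[#4:5@105 #3:10@95] asks=[-]
After op 8 [order #101] limit_buy(price=105, qty=5): fills=none; bids=[#4:5@105 #101:5@105 #3:10@95] asks=[-]

Answer: 5@105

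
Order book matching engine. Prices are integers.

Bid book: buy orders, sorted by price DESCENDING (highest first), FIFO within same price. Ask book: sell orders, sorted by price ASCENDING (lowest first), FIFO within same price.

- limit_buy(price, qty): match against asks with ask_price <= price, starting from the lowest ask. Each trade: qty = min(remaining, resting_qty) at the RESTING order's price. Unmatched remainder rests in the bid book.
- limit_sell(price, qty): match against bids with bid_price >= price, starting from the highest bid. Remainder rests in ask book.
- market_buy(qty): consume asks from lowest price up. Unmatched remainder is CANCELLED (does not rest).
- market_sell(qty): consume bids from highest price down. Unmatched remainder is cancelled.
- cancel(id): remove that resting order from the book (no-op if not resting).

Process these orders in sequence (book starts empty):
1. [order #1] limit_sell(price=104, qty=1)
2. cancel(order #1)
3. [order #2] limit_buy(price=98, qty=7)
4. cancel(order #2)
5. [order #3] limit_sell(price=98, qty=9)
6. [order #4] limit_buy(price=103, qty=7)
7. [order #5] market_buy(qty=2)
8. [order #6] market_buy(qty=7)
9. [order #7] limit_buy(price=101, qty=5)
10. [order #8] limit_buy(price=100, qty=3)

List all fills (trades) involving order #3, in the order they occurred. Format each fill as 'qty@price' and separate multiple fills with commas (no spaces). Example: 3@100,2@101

Answer: 7@98,2@98

Derivation:
After op 1 [order #1] limit_sell(price=104, qty=1): fills=none; bids=[-] asks=[#1:1@104]
After op 2 cancel(order #1): fills=none; bids=[-] asks=[-]
After op 3 [order #2] limit_buy(price=98, qty=7): fills=none; bids=[#2:7@98] asks=[-]
After op 4 cancel(order #2): fills=none; bids=[-] asks=[-]
After op 5 [order #3] limit_sell(price=98, qty=9): fills=none; bids=[-] asks=[#3:9@98]
After op 6 [order #4] limit_buy(price=103, qty=7): fills=#4x#3:7@98; bids=[-] asks=[#3:2@98]
After op 7 [order #5] market_buy(qty=2): fills=#5x#3:2@98; bids=[-] asks=[-]
After op 8 [order #6] market_buy(qty=7): fills=none; bids=[-] asks=[-]
After op 9 [order #7] limit_buy(price=101, qty=5): fills=none; bids=[#7:5@101] asks=[-]
After op 10 [order #8] limit_buy(price=100, qty=3): fills=none; bids=[#7:5@101 #8:3@100] asks=[-]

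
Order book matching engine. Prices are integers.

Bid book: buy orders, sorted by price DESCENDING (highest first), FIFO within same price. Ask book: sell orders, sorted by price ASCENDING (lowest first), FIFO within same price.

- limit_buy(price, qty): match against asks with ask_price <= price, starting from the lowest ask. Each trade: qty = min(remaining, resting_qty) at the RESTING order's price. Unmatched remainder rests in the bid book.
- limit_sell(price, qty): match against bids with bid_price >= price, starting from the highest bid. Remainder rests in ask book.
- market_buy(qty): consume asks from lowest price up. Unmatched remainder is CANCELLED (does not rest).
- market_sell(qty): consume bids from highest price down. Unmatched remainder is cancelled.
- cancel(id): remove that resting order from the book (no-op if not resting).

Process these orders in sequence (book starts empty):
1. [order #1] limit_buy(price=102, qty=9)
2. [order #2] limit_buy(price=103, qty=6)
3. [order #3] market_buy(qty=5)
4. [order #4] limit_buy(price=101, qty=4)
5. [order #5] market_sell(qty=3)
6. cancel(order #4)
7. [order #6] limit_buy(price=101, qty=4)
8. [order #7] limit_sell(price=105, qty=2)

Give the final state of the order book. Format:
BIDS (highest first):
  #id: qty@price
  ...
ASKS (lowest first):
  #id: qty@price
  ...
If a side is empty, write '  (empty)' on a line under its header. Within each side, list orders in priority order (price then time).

After op 1 [order #1] limit_buy(price=102, qty=9): fills=none; bids=[#1:9@102] asks=[-]
After op 2 [order #2] limit_buy(price=103, qty=6): fills=none; bids=[#2:6@103 #1:9@102] asks=[-]
After op 3 [order #3] market_buy(qty=5): fills=none; bids=[#2:6@103 #1:9@102] asks=[-]
After op 4 [order #4] limit_buy(price=101, qty=4): fills=none; bids=[#2:6@103 #1:9@102 #4:4@101] asks=[-]
After op 5 [order #5] market_sell(qty=3): fills=#2x#5:3@103; bids=[#2:3@103 #1:9@102 #4:4@101] asks=[-]
After op 6 cancel(order #4): fills=none; bids=[#2:3@103 #1:9@102] asks=[-]
After op 7 [order #6] limit_buy(price=101, qty=4): fills=none; bids=[#2:3@103 #1:9@102 #6:4@101] asks=[-]
After op 8 [order #7] limit_sell(price=105, qty=2): fills=none; bids=[#2:3@103 #1:9@102 #6:4@101] asks=[#7:2@105]

Answer: BIDS (highest first):
  #2: 3@103
  #1: 9@102
  #6: 4@101
ASKS (lowest first):
  #7: 2@105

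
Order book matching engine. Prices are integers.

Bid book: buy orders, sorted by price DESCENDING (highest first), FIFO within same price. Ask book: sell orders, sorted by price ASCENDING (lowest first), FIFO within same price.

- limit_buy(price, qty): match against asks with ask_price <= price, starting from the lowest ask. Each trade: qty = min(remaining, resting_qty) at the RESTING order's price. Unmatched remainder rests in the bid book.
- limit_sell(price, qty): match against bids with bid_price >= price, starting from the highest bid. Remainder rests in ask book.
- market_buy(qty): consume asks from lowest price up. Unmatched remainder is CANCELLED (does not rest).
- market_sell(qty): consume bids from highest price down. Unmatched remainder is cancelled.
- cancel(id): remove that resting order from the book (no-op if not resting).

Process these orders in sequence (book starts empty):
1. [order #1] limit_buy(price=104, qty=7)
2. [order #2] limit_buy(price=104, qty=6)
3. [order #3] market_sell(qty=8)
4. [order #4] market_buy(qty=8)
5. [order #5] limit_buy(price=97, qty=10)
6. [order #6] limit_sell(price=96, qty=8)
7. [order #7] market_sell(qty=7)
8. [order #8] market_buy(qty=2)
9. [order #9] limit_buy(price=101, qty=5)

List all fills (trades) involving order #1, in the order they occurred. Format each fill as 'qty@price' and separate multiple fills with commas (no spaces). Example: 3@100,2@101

Answer: 7@104

Derivation:
After op 1 [order #1] limit_buy(price=104, qty=7): fills=none; bids=[#1:7@104] asks=[-]
After op 2 [order #2] limit_buy(price=104, qty=6): fills=none; bids=[#1:7@104 #2:6@104] asks=[-]
After op 3 [order #3] market_sell(qty=8): fills=#1x#3:7@104 #2x#3:1@104; bids=[#2:5@104] asks=[-]
After op 4 [order #4] market_buy(qty=8): fills=none; bids=[#2:5@104] asks=[-]
After op 5 [order #5] limit_buy(price=97, qty=10): fills=none; bids=[#2:5@104 #5:10@97] asks=[-]
After op 6 [order #6] limit_sell(price=96, qty=8): fills=#2x#6:5@104 #5x#6:3@97; bids=[#5:7@97] asks=[-]
After op 7 [order #7] market_sell(qty=7): fills=#5x#7:7@97; bids=[-] asks=[-]
After op 8 [order #8] market_buy(qty=2): fills=none; bids=[-] asks=[-]
After op 9 [order #9] limit_buy(price=101, qty=5): fills=none; bids=[#9:5@101] asks=[-]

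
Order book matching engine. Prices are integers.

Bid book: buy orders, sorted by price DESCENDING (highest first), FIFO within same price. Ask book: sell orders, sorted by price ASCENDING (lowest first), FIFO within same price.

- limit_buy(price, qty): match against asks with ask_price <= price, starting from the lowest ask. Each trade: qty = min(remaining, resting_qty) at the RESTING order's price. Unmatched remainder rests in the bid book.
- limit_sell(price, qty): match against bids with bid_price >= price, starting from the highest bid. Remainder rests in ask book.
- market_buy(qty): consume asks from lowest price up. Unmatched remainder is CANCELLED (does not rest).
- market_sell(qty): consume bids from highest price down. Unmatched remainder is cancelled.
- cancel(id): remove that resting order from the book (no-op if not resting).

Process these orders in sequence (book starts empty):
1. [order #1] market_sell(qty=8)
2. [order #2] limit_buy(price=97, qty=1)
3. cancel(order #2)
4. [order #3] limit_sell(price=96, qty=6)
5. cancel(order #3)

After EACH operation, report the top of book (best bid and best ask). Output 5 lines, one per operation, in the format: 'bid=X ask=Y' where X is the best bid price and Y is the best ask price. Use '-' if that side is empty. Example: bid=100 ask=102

After op 1 [order #1] market_sell(qty=8): fills=none; bids=[-] asks=[-]
After op 2 [order #2] limit_buy(price=97, qty=1): fills=none; bids=[#2:1@97] asks=[-]
After op 3 cancel(order #2): fills=none; bids=[-] asks=[-]
After op 4 [order #3] limit_sell(price=96, qty=6): fills=none; bids=[-] asks=[#3:6@96]
After op 5 cancel(order #3): fills=none; bids=[-] asks=[-]

Answer: bid=- ask=-
bid=97 ask=-
bid=- ask=-
bid=- ask=96
bid=- ask=-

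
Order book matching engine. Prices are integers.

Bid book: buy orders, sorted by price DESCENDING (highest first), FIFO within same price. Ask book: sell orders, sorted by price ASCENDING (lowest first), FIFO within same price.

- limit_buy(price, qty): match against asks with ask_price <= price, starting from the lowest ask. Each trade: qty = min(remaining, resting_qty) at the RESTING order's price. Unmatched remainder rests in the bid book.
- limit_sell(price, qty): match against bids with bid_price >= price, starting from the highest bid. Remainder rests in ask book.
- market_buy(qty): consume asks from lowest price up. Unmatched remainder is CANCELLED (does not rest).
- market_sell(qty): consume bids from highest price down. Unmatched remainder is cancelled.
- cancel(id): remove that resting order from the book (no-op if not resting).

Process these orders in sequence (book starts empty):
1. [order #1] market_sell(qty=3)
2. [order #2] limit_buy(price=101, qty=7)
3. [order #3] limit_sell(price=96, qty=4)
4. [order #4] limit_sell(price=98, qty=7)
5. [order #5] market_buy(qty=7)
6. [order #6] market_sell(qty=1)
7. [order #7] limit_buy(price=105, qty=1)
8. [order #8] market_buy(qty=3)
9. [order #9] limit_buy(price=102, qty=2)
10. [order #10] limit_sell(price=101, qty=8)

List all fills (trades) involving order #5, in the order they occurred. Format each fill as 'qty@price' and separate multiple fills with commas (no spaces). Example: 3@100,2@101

Answer: 4@98

Derivation:
After op 1 [order #1] market_sell(qty=3): fills=none; bids=[-] asks=[-]
After op 2 [order #2] limit_buy(price=101, qty=7): fills=none; bids=[#2:7@101] asks=[-]
After op 3 [order #3] limit_sell(price=96, qty=4): fills=#2x#3:4@101; bids=[#2:3@101] asks=[-]
After op 4 [order #4] limit_sell(price=98, qty=7): fills=#2x#4:3@101; bids=[-] asks=[#4:4@98]
After op 5 [order #5] market_buy(qty=7): fills=#5x#4:4@98; bids=[-] asks=[-]
After op 6 [order #6] market_sell(qty=1): fills=none; bids=[-] asks=[-]
After op 7 [order #7] limit_buy(price=105, qty=1): fills=none; bids=[#7:1@105] asks=[-]
After op 8 [order #8] market_buy(qty=3): fills=none; bids=[#7:1@105] asks=[-]
After op 9 [order #9] limit_buy(price=102, qty=2): fills=none; bids=[#7:1@105 #9:2@102] asks=[-]
After op 10 [order #10] limit_sell(price=101, qty=8): fills=#7x#10:1@105 #9x#10:2@102; bids=[-] asks=[#10:5@101]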